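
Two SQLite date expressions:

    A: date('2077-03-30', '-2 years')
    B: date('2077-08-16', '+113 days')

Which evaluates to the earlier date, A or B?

A

A = 2075-03-30.
B = 2077-12-07.
A is earlier.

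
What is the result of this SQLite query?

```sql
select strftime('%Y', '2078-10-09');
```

2078

`%Y` extracts the 4-digit year: 2078.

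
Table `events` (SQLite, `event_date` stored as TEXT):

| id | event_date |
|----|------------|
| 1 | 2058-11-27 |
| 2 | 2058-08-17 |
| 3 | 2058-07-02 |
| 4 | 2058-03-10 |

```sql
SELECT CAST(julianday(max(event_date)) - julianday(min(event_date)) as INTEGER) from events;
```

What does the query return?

MIN = 2058-03-10, MAX = 2058-11-27.
21 days remain in March 2058 after the 10th (31 − 10).
Full months from April 2058 through October 2058 contribute their day counts.
Then 27 days into November 2058.
Total: 21 + 30 + 31 + 30 + 31 + 31 + 30 + 31 + 27 = 262.

262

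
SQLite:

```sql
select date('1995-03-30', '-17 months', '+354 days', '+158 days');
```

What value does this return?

Adding -17 months to 1995-03-30 gives 1993-10-30.
Applying '+354 days' to 1993-10-30: counting 354 days forward gives 1994-10-19.
Applying '+158 days' to 1994-10-19: counting 158 days forward gives 1995-03-26.

1995-03-26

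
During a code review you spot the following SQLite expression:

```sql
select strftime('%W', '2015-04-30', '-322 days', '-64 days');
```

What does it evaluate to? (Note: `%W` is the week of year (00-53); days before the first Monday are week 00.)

14

First apply '-322 days', '-64 days': 2015-04-30 → 2014-04-09.
2014-04-09 is a Wednesday. SQLite's %W counts Mondays since the year started; the result is 14.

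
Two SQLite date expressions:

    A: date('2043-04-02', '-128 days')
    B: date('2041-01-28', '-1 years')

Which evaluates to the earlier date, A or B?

A = 2042-11-25.
B = 2040-01-28.
B is earlier.

B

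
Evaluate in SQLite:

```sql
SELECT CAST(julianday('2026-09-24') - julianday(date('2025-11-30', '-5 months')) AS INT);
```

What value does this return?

Adding -5 months to 2025-11-30 gives 2025-06-30.
0 days remain in June 2025 after the 30th (30 − 30).
Full months from July 2025 through August 2026 contribute their day counts.
Then 24 days into September 2026.
Total: 0 + 31 + 31 + 30 + 31 + 30 + 31 + 31 + 28 + 31 + 30 + 31 + 30 + 31 + 31 + 24 = 451.

451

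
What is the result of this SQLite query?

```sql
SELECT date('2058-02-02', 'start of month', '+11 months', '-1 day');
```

2058-12-31

`start of month` rewinds 2058-02-02 to 2058-02-01.
Adding +11 months to 2058-02-01 gives 2059-01-01.
Going back 1 day from 2059-01-01 reaches 2058-12-31 (last day of December, 31 days).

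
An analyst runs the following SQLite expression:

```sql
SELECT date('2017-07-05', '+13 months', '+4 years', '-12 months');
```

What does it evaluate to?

2021-08-05

Adding +13 months to 2017-07-05 gives 2018-08-05.
Adding +4 years to 2018-08-05 gives 2022-08-05.
Adding -12 months to 2022-08-05 gives 2021-08-05.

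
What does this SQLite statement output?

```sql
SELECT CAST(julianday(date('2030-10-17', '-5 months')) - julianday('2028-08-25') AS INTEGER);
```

Adding -5 months to 2030-10-17 gives 2030-05-17.
6 days remain in August 2028 after the 25th (31 − 25).
Full months from September 2028 through April 2030 contribute their day counts.
Then 17 days into May 2030.
Total: 6 + 30 + 31 + 30 + 31 + 31 + 28 + 31 + 30 + 31 + 30 + 31 + 31 + 30 + 31 + 30 + 31 + 31 + 28 + 31 + 30 + 17 = 630.

630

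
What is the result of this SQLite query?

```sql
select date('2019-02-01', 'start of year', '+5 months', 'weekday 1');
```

`start of year` rewinds 2019-02-01 to 2019-01-01.
Adding +5 months to 2019-01-01 gives 2019-06-01.
`weekday 1` advances to the next Monday; 2019-06-01 is a Saturday, so it moves forward to 2019-06-03.

2019-06-03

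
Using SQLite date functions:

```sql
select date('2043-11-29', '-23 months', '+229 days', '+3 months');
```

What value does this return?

Adding -23 months to 2043-11-29 gives 2041-12-29.
Applying '+229 days' to 2041-12-29: counting 229 days forward gives 2042-08-15.
Adding +3 months to 2042-08-15 gives 2042-11-15.

2042-11-15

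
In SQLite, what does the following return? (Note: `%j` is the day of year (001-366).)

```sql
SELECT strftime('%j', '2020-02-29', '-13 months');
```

First apply '-13 months': 2020-02-29 → 2019-01-29.
Day-of-year for 2019-01-29: days since 2019-01-01 inclusive = 29, zero-padded to 029.

029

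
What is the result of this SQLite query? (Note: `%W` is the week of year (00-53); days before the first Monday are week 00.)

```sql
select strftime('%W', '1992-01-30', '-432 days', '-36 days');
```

42

First apply '-432 days', '-36 days': 1992-01-30 → 1990-10-19.
1990-10-19 is a Friday. SQLite's %W counts Mondays since the year started; the result is 42.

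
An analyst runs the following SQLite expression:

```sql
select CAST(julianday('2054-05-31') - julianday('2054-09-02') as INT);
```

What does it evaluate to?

-94

0 days remain in May 2054 after the 31st (31 − 31).
June 2054: 30 days.
July 2054: 31 days.
August 2054: 31 days.
Then 2 days into September 2054.
Total: 0 + 30 + 31 + 31 + 2 = 94.
The subtraction is earlier − later, so the result is −94 → -94.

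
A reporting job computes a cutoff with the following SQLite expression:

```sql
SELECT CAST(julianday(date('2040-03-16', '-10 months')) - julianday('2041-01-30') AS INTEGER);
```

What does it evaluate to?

Adding -10 months to 2040-03-16 gives 2039-05-16.
15 days remain in May 2039 after the 16th (31 − 16).
Full months from June 2039 through December 2040 contribute their day counts.
Then 30 days into January 2041.
Total: 15 + 30 + 31 + 31 + 30 + 31 + 30 + 31 + 31 + 29 + 31 + 30 + 31 + 30 + 31 + 31 + 30 + 31 + 30 + 31 + 30 = 625.
The subtraction is earlier − later, so the result is −625 → -625.

-625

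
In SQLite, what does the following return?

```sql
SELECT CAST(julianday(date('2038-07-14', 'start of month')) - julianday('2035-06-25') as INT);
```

`start of month` rewinds 2038-07-14 to 2038-07-01.
5 days remain in June 2035 after the 25th (30 − 25).
Full months from July 2035 through June 2038 contribute their day counts.
Then 1 day into July 2038.
Total: 5 + 31 + 31 + 30 + 31 + 30 + 31 + 31 + 29 + 31 + 30 + 31 + 30 + 31 + 31 + 30 + 31 + 30 + 31 + 31 + 28 + 31 + 30 + 31 + 30 + 31 + 31 + 30 + 31 + 30 + 31 + 31 + 28 + 31 + 30 + 31 + 30 + 1 = 1102.

1102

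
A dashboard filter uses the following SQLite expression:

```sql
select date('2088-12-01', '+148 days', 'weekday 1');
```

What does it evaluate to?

2089-05-02

Applying '+148 days' to 2088-12-01: counting 148 days forward gives 2089-04-28.
`weekday 1` advances to the next Monday; 2089-04-28 is a Thursday, so it moves forward to 2089-05-02.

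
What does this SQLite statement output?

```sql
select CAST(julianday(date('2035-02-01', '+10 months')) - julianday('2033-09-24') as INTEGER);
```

798

Adding +10 months to 2035-02-01 gives 2035-12-01.
6 days remain in September 2033 after the 24th (30 − 24).
Full months from October 2033 through November 2035 contribute their day counts.
Then 1 day into December 2035.
Total: 6 + 31 + 30 + 31 + 31 + 28 + 31 + 30 + 31 + 30 + 31 + 31 + 30 + 31 + 30 + 31 + 31 + 28 + 31 + 30 + 31 + 30 + 31 + 31 + 30 + 31 + 30 + 1 = 798.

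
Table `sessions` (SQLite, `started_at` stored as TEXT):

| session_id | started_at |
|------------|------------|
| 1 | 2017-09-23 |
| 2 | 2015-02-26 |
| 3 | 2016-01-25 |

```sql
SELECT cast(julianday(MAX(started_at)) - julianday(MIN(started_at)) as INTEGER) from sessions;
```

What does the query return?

MIN = 2015-02-26, MAX = 2017-09-23.
2 days remain in February 2015 after the 26th (28 − 26).
Full months from March 2015 through August 2017 contribute their day counts.
Then 23 days into September 2017.
Total: 2 + 31 + 30 + 31 + 30 + 31 + 31 + 30 + 31 + 30 + 31 + 31 + 29 + 31 + 30 + 31 + 30 + 31 + 31 + 30 + 31 + 30 + 31 + 31 + 28 + 31 + 30 + 31 + 30 + 31 + 31 + 23 = 940.

940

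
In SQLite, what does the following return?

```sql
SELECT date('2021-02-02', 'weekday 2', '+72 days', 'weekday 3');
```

`weekday 2` advances to the next Tuesday; 2021-02-02 is already a Tuesday, so it stays at 2021-02-02.
Applying '+72 days' to 2021-02-02: counting 72 days forward gives 2021-04-15.
`weekday 3` advances to the next Wednesday; 2021-04-15 is a Thursday, so it moves forward to 2021-04-21.

2021-04-21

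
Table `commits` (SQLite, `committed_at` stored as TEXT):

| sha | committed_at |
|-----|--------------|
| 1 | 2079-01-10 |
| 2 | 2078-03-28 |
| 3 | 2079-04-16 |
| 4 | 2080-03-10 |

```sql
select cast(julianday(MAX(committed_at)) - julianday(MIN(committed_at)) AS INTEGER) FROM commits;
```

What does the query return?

713

MIN = 2078-03-28, MAX = 2080-03-10.
3 days remain in March 2078 after the 28th (31 − 28).
Full months from April 2078 through February 2080 contribute their day counts.
Then 10 days into March 2080.
Total: 3 + 30 + 31 + 30 + 31 + 31 + 30 + 31 + 30 + 31 + 31 + 28 + 31 + 30 + 31 + 30 + 31 + 31 + 30 + 31 + 30 + 31 + 31 + 29 + 10 = 713.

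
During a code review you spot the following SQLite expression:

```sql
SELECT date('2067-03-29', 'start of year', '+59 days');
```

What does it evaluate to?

`start of year` rewinds 2067-03-29 to 2067-01-01.
Applying '+59 days' to 2067-01-01: counting 59 days forward gives 2067-03-01.

2067-03-01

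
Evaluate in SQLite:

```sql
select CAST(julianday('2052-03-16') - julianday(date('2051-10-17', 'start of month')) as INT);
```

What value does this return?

`start of month` rewinds 2051-10-17 to 2051-10-01.
30 days remain in October 2051 after the 1st (31 − 1).
November 2051: 30 days.
December 2051: 31 days.
January 2052: 31 days.
February 2052: 29 days (leap year).
Then 16 days into March 2052.
Total: 30 + 30 + 31 + 31 + 29 + 16 = 167.

167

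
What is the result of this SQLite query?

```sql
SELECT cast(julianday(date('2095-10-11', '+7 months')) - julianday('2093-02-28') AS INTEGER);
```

Adding +7 months to 2095-10-11 gives 2096-05-11.
0 days remain in February 2093 after the 28th (28 − 28).
Full months from March 2093 through April 2096 contribute their day counts.
Then 11 days into May 2096.
Total: 0 + 31 + 30 + 31 + 30 + 31 + 31 + 30 + 31 + 30 + 31 + 31 + 28 + 31 + 30 + 31 + 30 + 31 + 31 + 30 + 31 + 30 + 31 + 31 + 28 + 31 + 30 + 31 + 30 + 31 + 31 + 30 + 31 + 30 + 31 + 31 + 29 + 31 + 30 + 11 = 1168.

1168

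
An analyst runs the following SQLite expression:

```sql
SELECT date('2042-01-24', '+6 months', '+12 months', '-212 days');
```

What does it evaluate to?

2042-12-24

Adding +6 months to 2042-01-24 gives 2042-07-24.
Adding +12 months to 2042-07-24 gives 2043-07-24.
Applying '-212 days' to 2043-07-24: counting 212 days back gives 2042-12-24.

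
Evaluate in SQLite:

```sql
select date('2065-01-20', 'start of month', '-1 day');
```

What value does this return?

`start of month` rewinds 2065-01-20 to 2065-01-01.
Going back 1 day from 2065-01-01 reaches 2064-12-31 (last day of December, 31 days).

2064-12-31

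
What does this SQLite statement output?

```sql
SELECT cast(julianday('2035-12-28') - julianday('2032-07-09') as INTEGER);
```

22 days remain in July 2032 after the 9th (31 − 9).
Full months from August 2032 through November 2035 contribute their day counts.
Then 28 days into December 2035.
Total: 22 + 31 + 30 + 31 + 30 + 31 + 31 + 28 + 31 + 30 + 31 + 30 + 31 + 31 + 30 + 31 + 30 + 31 + 31 + 28 + 31 + 30 + 31 + 30 + 31 + 31 + 30 + 31 + 30 + 31 + 31 + 28 + 31 + 30 + 31 + 30 + 31 + 31 + 30 + 31 + 30 + 28 = 1267.

1267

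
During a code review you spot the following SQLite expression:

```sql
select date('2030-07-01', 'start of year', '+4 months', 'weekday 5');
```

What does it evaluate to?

2030-05-03

`start of year` rewinds 2030-07-01 to 2030-01-01.
Adding +4 months to 2030-01-01 gives 2030-05-01.
`weekday 5` advances to the next Friday; 2030-05-01 is a Wednesday, so it moves forward to 2030-05-03.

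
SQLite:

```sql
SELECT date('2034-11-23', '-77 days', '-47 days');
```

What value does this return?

2034-07-22

Applying '-77 days' to 2034-11-23: counting 77 days back gives 2034-09-07.
Applying '-47 days' to 2034-09-07: counting 47 days back gives 2034-07-22.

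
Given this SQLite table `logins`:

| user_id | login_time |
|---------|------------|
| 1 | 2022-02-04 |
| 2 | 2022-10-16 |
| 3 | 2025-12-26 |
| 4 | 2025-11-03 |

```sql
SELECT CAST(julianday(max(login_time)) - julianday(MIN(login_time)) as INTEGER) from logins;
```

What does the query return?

MIN = 2022-02-04, MAX = 2025-12-26.
24 days remain in February 2022 after the 4th (28 − 4).
Full months from March 2022 through November 2025 contribute their day counts.
Then 26 days into December 2025.
Total: 24 + 31 + 30 + 31 + 30 + 31 + 31 + 30 + 31 + 30 + 31 + 31 + 28 + 31 + 30 + 31 + 30 + 31 + 31 + 30 + 31 + 30 + 31 + 31 + 29 + 31 + 30 + 31 + 30 + 31 + 31 + 30 + 31 + 30 + 31 + 31 + 28 + 31 + 30 + 31 + 30 + 31 + 31 + 30 + 31 + 30 + 26 = 1421.

1421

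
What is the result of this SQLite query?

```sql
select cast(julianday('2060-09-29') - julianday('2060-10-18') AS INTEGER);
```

1 day remains in September 2060 after the 29th (30 − 29).
Then 18 days into October 2060.
Total: 1 + 18 = 19.
The subtraction is earlier − later, so the result is −19 → -19.

-19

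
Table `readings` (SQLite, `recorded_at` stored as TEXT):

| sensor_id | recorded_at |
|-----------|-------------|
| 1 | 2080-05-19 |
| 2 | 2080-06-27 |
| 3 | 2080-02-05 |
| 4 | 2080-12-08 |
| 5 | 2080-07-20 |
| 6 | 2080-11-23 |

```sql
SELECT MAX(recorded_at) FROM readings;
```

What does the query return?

MAX over {2080-02-05, 2080-05-19, 2080-06-27, 2080-07-20, 2080-11-23, 2080-12-08}.

2080-12-08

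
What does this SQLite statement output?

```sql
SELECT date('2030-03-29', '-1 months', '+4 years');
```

2034-03-01

Adding -1 month to 2030-03-29 targets 2030-02-29. February 2030 has only 28 days, so SQLite normalizes the 1-day overflow forward to 2030-03-01.
Adding +4 years to 2030-03-01 gives 2034-03-01.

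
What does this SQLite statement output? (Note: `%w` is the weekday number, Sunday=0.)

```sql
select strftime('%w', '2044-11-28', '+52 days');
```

4

First apply '+52 days': 2044-11-28 → 2045-01-19.
2045-01-19 is a Thursday; with Sunday=0 that is 4.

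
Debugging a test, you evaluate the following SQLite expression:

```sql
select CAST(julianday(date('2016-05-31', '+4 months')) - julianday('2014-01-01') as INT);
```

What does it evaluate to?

Adding +4 months to 2016-05-31 targets 2016-09-31. September 2016 has only 30 days, so SQLite normalizes the 1-day overflow forward to 2016-10-01.
30 days remain in January 2014 after the 1st (31 − 1).
Full months from February 2014 through September 2016 contribute their day counts.
Then 1 day into October 2016.
Total: 30 + 28 + 31 + 30 + 31 + 30 + 31 + 31 + 30 + 31 + 30 + 31 + 31 + 28 + 31 + 30 + 31 + 30 + 31 + 31 + 30 + 31 + 30 + 31 + 31 + 29 + 31 + 30 + 31 + 30 + 31 + 31 + 30 + 1 = 1004.

1004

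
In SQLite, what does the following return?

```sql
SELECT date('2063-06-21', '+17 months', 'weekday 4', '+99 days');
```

Adding +17 months to 2063-06-21 gives 2064-11-21.
`weekday 4` advances to the next Thursday; 2064-11-21 is a Friday, so it moves forward to 2064-11-27.
Applying '+99 days' to 2064-11-27: counting 99 days forward gives 2065-03-06.

2065-03-06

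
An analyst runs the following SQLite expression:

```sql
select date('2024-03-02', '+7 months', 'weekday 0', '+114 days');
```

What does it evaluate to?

2025-01-28

Adding +7 months to 2024-03-02 gives 2024-10-02.
`weekday 0` advances to the next Sunday; 2024-10-02 is a Wednesday, so it moves forward to 2024-10-06.
Applying '+114 days' to 2024-10-06: counting 114 days forward gives 2025-01-28.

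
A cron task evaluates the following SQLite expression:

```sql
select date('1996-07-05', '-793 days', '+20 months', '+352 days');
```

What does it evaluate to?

Applying '-793 days' to 1996-07-05: counting 793 days back gives 1994-05-04.
Adding +20 months to 1994-05-04 gives 1996-01-04.
Applying '+352 days' to 1996-01-04: counting 352 days forward gives 1996-12-21.

1996-12-21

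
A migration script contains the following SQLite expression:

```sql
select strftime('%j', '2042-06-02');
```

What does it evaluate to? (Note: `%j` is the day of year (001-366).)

153

Day-of-year for 2042-06-02: days since 2042-01-01 inclusive = 153, zero-padded to 153.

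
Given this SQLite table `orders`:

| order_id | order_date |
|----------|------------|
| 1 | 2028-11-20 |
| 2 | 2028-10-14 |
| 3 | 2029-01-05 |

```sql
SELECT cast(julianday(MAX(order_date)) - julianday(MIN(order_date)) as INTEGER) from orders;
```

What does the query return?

MIN = 2028-10-14, MAX = 2029-01-05.
17 days remain in October 2028 after the 14th (31 − 14).
November 2028: 30 days.
December 2028: 31 days.
Then 5 days into January 2029.
Total: 17 + 30 + 31 + 5 = 83.

83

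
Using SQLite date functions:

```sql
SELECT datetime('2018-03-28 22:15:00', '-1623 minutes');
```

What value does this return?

2018-03-27 19:12:00

1623 minutes = 27h 3m; -1623 minutes from 2018-03-28 22:15:00 is 2018-03-27 19:12:00 (crosses midnight).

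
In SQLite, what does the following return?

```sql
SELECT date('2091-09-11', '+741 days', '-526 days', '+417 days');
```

Applying '+741 days' to 2091-09-11: counting 741 days forward gives 2093-09-21.
Applying '-526 days' to 2093-09-21: counting 526 days back gives 2092-04-13.
Applying '+417 days' to 2092-04-13: counting 417 days forward gives 2093-06-04.

2093-06-04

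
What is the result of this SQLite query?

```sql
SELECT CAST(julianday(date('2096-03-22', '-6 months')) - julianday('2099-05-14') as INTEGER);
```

-1330

Adding -6 months to 2096-03-22 gives 2095-09-22.
8 days remain in September 2095 after the 22nd (30 − 22).
Full months from October 2095 through April 2099 contribute their day counts.
Then 14 days into May 2099.
Total: 8 + 31 + 30 + 31 + 31 + 29 + 31 + 30 + 31 + 30 + 31 + 31 + 30 + 31 + 30 + 31 + 31 + 28 + 31 + 30 + 31 + 30 + 31 + 31 + 30 + 31 + 30 + 31 + 31 + 28 + 31 + 30 + 31 + 30 + 31 + 31 + 30 + 31 + 30 + 31 + 31 + 28 + 31 + 30 + 14 = 1330.
The subtraction is earlier − later, so the result is −1330 → -1330.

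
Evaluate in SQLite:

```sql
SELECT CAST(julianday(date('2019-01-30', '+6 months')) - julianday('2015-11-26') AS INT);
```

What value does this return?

1342

Adding +6 months to 2019-01-30 gives 2019-07-30.
4 days remain in November 2015 after the 26th (30 − 26).
Full months from December 2015 through June 2019 contribute their day counts.
Then 30 days into July 2019.
Total: 4 + 31 + 31 + 29 + 31 + 30 + 31 + 30 + 31 + 31 + 30 + 31 + 30 + 31 + 31 + 28 + 31 + 30 + 31 + 30 + 31 + 31 + 30 + 31 + 30 + 31 + 31 + 28 + 31 + 30 + 31 + 30 + 31 + 31 + 30 + 31 + 30 + 31 + 31 + 28 + 31 + 30 + 31 + 30 + 30 = 1342.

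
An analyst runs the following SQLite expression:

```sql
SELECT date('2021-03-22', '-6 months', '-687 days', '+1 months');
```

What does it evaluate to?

Adding -6 months to 2021-03-22 gives 2020-09-22.
Applying '-687 days' to 2020-09-22: counting 687 days back gives 2018-11-05.
Adding +1 month to 2018-11-05 gives 2018-12-05.

2018-12-05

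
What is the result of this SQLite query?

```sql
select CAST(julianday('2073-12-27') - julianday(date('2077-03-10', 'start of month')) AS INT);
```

`start of month` rewinds 2077-03-10 to 2077-03-01.
4 days remain in December 2073 after the 27th (31 − 27).
Full months from January 2074 through February 2077 contribute their day counts.
Then 1 day into March 2077.
Total: 4 + 31 + 28 + 31 + 30 + 31 + 30 + 31 + 31 + 30 + 31 + 30 + 31 + 31 + 28 + 31 + 30 + 31 + 30 + 31 + 31 + 30 + 31 + 30 + 31 + 31 + 29 + 31 + 30 + 31 + 30 + 31 + 31 + 30 + 31 + 30 + 31 + 31 + 28 + 1 = 1160.
The subtraction is earlier − later, so the result is −1160 → -1160.

-1160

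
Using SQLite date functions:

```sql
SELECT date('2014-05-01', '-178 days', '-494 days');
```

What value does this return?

Applying '-178 days' to 2014-05-01: counting 178 days back gives 2013-11-04.
Applying '-494 days' to 2013-11-04: counting 494 days back gives 2012-06-28.

2012-06-28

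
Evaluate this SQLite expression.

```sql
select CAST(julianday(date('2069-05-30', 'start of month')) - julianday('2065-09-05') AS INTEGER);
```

`start of month` rewinds 2069-05-30 to 2069-05-01.
25 days remain in September 2065 after the 5th (30 − 5).
Full months from October 2065 through April 2069 contribute their day counts.
Then 1 day into May 2069.
Total: 25 + 31 + 30 + 31 + 31 + 28 + 31 + 30 + 31 + 30 + 31 + 31 + 30 + 31 + 30 + 31 + 31 + 28 + 31 + 30 + 31 + 30 + 31 + 31 + 30 + 31 + 30 + 31 + 31 + 29 + 31 + 30 + 31 + 30 + 31 + 31 + 30 + 31 + 30 + 31 + 31 + 28 + 31 + 30 + 1 = 1334.

1334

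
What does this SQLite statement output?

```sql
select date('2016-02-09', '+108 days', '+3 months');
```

2016-08-27

Applying '+108 days' to 2016-02-09: counting 108 days forward gives 2016-05-27.
Adding +3 months to 2016-05-27 gives 2016-08-27.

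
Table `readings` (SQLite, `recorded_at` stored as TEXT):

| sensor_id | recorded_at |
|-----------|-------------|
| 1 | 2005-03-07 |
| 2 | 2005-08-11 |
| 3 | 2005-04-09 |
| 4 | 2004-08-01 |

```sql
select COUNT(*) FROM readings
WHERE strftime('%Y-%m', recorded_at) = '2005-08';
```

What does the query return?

1

Rows with year-month 2005-08: 2005-08-11 → 1.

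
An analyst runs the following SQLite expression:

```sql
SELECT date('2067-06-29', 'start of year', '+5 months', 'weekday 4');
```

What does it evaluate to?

`start of year` rewinds 2067-06-29 to 2067-01-01.
Adding +5 months to 2067-01-01 gives 2067-06-01.
`weekday 4` advances to the next Thursday; 2067-06-01 is a Wednesday, so it moves forward to 2067-06-02.

2067-06-02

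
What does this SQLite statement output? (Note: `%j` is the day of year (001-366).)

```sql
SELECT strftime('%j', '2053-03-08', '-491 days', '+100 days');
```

First apply '-491 days', '+100 days': 2053-03-08 → 2052-02-11.
Day-of-year for 2052-02-11: days since 2052-01-01 inclusive = 42, zero-padded to 042.

042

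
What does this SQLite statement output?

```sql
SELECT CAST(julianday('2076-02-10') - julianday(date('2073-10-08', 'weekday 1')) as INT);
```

`weekday 1` advances to the next Monday; 2073-10-08 is a Sunday, so it moves forward to 2073-10-09.
22 days remain in October 2073 after the 9th (31 − 9).
Full months from November 2073 through January 2076 contribute their day counts.
Then 10 days into February 2076.
Total: 22 + 30 + 31 + 31 + 28 + 31 + 30 + 31 + 30 + 31 + 31 + 30 + 31 + 30 + 31 + 31 + 28 + 31 + 30 + 31 + 30 + 31 + 31 + 30 + 31 + 30 + 31 + 31 + 10 = 854.

854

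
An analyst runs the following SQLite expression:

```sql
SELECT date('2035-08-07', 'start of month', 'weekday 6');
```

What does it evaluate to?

`start of month` rewinds 2035-08-07 to 2035-08-01.
`weekday 6` advances to the next Saturday; 2035-08-01 is a Wednesday, so it moves forward to 2035-08-04.

2035-08-04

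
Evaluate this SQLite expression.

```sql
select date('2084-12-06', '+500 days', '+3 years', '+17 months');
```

Applying '+500 days' to 2084-12-06: counting 500 days forward gives 2086-04-20.
Adding +3 years to 2086-04-20 gives 2089-04-20.
Adding +17 months to 2089-04-20 gives 2090-09-20.

2090-09-20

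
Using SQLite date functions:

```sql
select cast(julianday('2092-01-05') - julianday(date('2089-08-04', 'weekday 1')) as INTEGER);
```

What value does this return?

`weekday 1` advances to the next Monday; 2089-08-04 is a Thursday, so it moves forward to 2089-08-08.
23 days remain in August 2089 after the 8th (31 − 8).
Full months from September 2089 through December 2091 contribute their day counts.
Then 5 days into January 2092.
Total: 23 + 30 + 31 + 30 + 31 + 31 + 28 + 31 + 30 + 31 + 30 + 31 + 31 + 30 + 31 + 30 + 31 + 31 + 28 + 31 + 30 + 31 + 30 + 31 + 31 + 30 + 31 + 30 + 31 + 5 = 880.

880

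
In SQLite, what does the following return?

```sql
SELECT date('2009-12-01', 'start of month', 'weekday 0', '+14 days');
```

`start of month` rewinds 2009-12-01 to 2009-12-01.
`weekday 0` advances to the next Sunday; 2009-12-01 is a Tuesday, so it moves forward to 2009-12-06.
Advancing 14 more days within December lands on 2009-12-20.

2009-12-20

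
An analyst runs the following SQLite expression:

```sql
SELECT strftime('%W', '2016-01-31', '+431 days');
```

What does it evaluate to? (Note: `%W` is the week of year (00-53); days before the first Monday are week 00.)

First apply '+431 days': 2016-01-31 → 2017-04-06.
2017-04-06 is a Thursday. SQLite's %W counts Mondays since the year started; the result is 14.

14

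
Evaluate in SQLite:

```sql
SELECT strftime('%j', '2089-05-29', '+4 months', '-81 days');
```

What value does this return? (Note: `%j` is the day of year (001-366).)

First apply '+4 months', '-81 days': 2089-05-29 → 2089-07-10.
Day-of-year for 2089-07-10: days since 2089-01-01 inclusive = 191, zero-padded to 191.

191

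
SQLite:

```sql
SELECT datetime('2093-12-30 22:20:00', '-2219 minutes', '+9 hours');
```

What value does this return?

2219 minutes = 36h 59m; -2219 minutes from 2093-12-30 22:20:00 is 2093-12-29 09:21:00 (crosses midnight).
+9 hours from 2093-12-29 09:21:00 is 2093-12-29 18:21:00.

2093-12-29 18:21:00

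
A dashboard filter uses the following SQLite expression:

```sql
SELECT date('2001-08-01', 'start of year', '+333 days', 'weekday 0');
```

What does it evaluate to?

`start of year` rewinds 2001-08-01 to 2001-01-01.
Applying '+333 days' to 2001-01-01: counting 333 days forward gives 2001-11-30.
`weekday 0` advances to the next Sunday; 2001-11-30 is a Friday, so it moves forward to 2001-12-02.

2001-12-02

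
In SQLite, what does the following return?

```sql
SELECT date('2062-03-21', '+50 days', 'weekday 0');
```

Applying '+50 days' to 2062-03-21: counting 50 days forward gives 2062-05-10.
`weekday 0` advances to the next Sunday; 2062-05-10 is a Wednesday, so it moves forward to 2062-05-14.

2062-05-14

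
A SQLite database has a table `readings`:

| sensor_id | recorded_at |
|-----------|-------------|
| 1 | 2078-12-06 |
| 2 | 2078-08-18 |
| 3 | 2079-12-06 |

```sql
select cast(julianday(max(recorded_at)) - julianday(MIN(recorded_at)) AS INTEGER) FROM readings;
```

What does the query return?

475

MIN = 2078-08-18, MAX = 2079-12-06.
13 days remain in August 2078 after the 18th (31 − 18).
Full months from September 2078 through November 2079 contribute their day counts.
Then 6 days into December 2079.
Total: 13 + 30 + 31 + 30 + 31 + 31 + 28 + 31 + 30 + 31 + 30 + 31 + 31 + 30 + 31 + 30 + 6 = 475.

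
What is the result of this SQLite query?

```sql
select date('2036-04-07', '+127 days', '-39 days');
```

Applying '+127 days' to 2036-04-07: counting 127 days forward gives 2036-08-12.
Going back 12 days from 2036-08-12 reaches 2036-07-31 (last day of July, 31 days).
Going back 27 days within July lands on 2036-07-04.

2036-07-04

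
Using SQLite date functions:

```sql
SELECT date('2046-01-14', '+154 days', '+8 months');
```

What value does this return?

Applying '+154 days' to 2046-01-14: counting 154 days forward gives 2046-06-17.
Adding +8 months to 2046-06-17 gives 2047-02-17.

2047-02-17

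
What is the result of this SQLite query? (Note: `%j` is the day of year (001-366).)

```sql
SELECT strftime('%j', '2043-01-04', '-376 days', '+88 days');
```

081

First apply '-376 days', '+88 days': 2043-01-04 → 2042-03-22.
Day-of-year for 2042-03-22: days since 2042-01-01 inclusive = 81, zero-padded to 081.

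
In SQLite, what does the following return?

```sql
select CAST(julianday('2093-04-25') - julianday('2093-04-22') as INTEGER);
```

3

Both dates are in April 2093: 25 − 22 = 3.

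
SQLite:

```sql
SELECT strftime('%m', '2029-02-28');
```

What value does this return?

02

`%m` extracts the 2-digit month (01-12): 02.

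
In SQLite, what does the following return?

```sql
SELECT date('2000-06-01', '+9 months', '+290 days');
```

2001-12-16

Adding +9 months to 2000-06-01 gives 2001-03-01.
Applying '+290 days' to 2001-03-01: counting 290 days forward gives 2001-12-16.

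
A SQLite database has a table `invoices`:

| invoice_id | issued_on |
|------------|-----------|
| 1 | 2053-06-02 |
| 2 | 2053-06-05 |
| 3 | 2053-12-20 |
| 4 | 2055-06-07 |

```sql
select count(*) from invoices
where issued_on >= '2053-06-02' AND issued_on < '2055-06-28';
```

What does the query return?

Rows in [2053-06-02, 2055-06-28): 2053-06-02, 2053-06-05, 2053-12-20, 2055-06-07 → 4 rows.

4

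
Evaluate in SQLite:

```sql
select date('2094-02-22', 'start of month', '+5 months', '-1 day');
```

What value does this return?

2094-06-30

`start of month` rewinds 2094-02-22 to 2094-02-01.
Adding +5 months to 2094-02-01 gives 2094-07-01.
Going back 1 day from 2094-07-01 reaches 2094-06-30 (last day of June, 30 days).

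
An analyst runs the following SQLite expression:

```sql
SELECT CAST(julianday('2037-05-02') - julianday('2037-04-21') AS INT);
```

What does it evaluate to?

11

9 days remain in April 2037 after the 21st (30 − 21).
Then 2 days into May 2037.
Total: 9 + 2 = 11.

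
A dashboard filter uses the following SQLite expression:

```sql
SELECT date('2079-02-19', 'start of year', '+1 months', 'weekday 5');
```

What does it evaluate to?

`start of year` rewinds 2079-02-19 to 2079-01-01.
Adding +1 month to 2079-01-01 gives 2079-02-01.
`weekday 5` advances to the next Friday; 2079-02-01 is a Wednesday, so it moves forward to 2079-02-03.

2079-02-03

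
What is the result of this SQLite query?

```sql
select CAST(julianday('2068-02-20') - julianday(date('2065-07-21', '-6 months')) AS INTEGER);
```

Adding -6 months to 2065-07-21 gives 2065-01-21.
10 days remain in January 2065 after the 21st (31 − 21).
Full months from February 2065 through January 2068 contribute their day counts.
Then 20 days into February 2068.
Total: 10 + 28 + 31 + 30 + 31 + 30 + 31 + 31 + 30 + 31 + 30 + 31 + 31 + 28 + 31 + 30 + 31 + 30 + 31 + 31 + 30 + 31 + 30 + 31 + 31 + 28 + 31 + 30 + 31 + 30 + 31 + 31 + 30 + 31 + 30 + 31 + 31 + 20 = 1125.

1125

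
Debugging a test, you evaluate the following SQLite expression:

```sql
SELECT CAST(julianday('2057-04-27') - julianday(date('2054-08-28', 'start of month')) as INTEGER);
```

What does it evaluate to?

1000

`start of month` rewinds 2054-08-28 to 2054-08-01.
30 days remain in August 2054 after the 1st (31 − 1).
Full months from September 2054 through March 2057 contribute their day counts.
Then 27 days into April 2057.
Total: 30 + 30 + 31 + 30 + 31 + 31 + 28 + 31 + 30 + 31 + 30 + 31 + 31 + 30 + 31 + 30 + 31 + 31 + 29 + 31 + 30 + 31 + 30 + 31 + 31 + 30 + 31 + 30 + 31 + 31 + 28 + 31 + 27 = 1000.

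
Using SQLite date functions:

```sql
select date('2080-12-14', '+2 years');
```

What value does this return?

2082-12-14

Adding +2 years to 2080-12-14 gives 2082-12-14.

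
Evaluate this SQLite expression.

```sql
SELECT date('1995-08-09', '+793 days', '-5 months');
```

1997-05-10

Applying '+793 days' to 1995-08-09: counting 793 days forward gives 1997-10-10.
Adding -5 months to 1997-10-10 gives 1997-05-10.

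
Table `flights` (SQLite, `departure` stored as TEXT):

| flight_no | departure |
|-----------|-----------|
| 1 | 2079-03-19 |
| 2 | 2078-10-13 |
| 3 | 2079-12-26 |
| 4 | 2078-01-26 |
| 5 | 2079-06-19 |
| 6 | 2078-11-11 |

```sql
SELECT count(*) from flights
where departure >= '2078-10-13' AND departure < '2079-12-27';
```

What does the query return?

5

Rows in [2078-10-13, 2079-12-27): 2079-03-19, 2078-10-13, 2079-12-26, 2079-06-19, 2078-11-11 → 5 rows.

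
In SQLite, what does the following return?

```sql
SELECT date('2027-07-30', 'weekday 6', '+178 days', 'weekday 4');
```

2028-01-27

`weekday 6` advances to the next Saturday; 2027-07-30 is a Friday, so it moves forward to 2027-07-31.
Applying '+178 days' to 2027-07-31: counting 178 days forward gives 2028-01-25.
`weekday 4` advances to the next Thursday; 2028-01-25 is a Tuesday, so it moves forward to 2028-01-27.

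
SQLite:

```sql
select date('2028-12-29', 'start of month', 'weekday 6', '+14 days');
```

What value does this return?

2028-12-16

`start of month` rewinds 2028-12-29 to 2028-12-01.
`weekday 6` advances to the next Saturday; 2028-12-01 is a Friday, so it moves forward to 2028-12-02.
Advancing 14 more days within December lands on 2028-12-16.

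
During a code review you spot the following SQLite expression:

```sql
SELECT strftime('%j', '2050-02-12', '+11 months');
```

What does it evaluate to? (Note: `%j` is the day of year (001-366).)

012

First apply '+11 months': 2050-02-12 → 2051-01-12.
Day-of-year for 2051-01-12: days since 2051-01-01 inclusive = 12, zero-padded to 012.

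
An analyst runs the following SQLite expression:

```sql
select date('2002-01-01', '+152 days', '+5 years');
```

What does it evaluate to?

Applying '+152 days' to 2002-01-01: counting 152 days forward gives 2002-06-02.
Adding +5 years to 2002-06-02 gives 2007-06-02.

2007-06-02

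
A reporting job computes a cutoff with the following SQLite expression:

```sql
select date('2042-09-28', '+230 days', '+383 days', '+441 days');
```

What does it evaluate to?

Applying '+230 days' to 2042-09-28: counting 230 days forward gives 2043-05-16.
Applying '+383 days' to 2043-05-16: counting 383 days forward gives 2044-06-02.
Applying '+441 days' to 2044-06-02: counting 441 days forward gives 2045-08-17.

2045-08-17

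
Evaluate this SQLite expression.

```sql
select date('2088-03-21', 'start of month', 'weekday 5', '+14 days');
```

2088-03-19

`start of month` rewinds 2088-03-21 to 2088-03-01.
`weekday 5` advances to the next Friday; 2088-03-01 is a Monday, so it moves forward to 2088-03-05.
Advancing 14 more days within March lands on 2088-03-19.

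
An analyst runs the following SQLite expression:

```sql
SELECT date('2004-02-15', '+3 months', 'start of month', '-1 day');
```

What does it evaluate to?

Adding +3 months to 2004-02-15 gives 2004-05-15.
`start of month` rewinds 2004-05-15 to 2004-05-01.
Going back 1 day from 2004-05-01 reaches 2004-04-30 (last day of April, 30 days).

2004-04-30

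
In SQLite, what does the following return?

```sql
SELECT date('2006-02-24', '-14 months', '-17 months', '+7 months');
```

Adding -14 months to 2006-02-24 gives 2004-12-24.
Adding -17 months to 2004-12-24 gives 2003-07-24.
Adding +7 months to 2003-07-24 gives 2004-02-24.

2004-02-24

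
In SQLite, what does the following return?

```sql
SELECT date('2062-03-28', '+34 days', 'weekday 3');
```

March 2062 has 31 days; 3 remain after the 28th, so 4 days reach 2062-04-01.
April 2062 has 30 days; 29 remain after the 1st, so 30 days reach 2062-05-01.
`weekday 3` advances to the next Wednesday; 2062-05-01 is a Monday, so it moves forward to 2062-05-03.

2062-05-03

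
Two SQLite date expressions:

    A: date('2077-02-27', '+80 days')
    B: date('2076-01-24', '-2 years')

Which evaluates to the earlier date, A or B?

B

A = 2077-05-18.
B = 2074-01-24.
B is earlier.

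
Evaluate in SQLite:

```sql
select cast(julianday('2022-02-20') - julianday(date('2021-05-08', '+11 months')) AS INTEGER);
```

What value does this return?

Adding +11 months to 2021-05-08 gives 2022-04-08.
8 days remain in February 2022 after the 20th (28 − 20).
March 2022: 31 days.
Then 8 days into April 2022.
Total: 8 + 31 + 8 = 47.
The subtraction is earlier − later, so the result is −47 → -47.

-47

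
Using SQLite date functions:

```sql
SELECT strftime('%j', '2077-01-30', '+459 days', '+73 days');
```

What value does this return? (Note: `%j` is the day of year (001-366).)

First apply '+459 days', '+73 days': 2077-01-30 → 2078-07-16.
Day-of-year for 2078-07-16: days since 2078-01-01 inclusive = 197, zero-padded to 197.

197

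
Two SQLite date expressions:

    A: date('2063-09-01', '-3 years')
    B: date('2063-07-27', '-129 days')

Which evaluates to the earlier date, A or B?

A = 2060-09-01.
B = 2063-03-20.
A is earlier.

A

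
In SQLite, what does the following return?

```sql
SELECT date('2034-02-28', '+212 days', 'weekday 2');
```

2034-10-03

Applying '+212 days' to 2034-02-28: counting 212 days forward gives 2034-09-28.
`weekday 2` advances to the next Tuesday; 2034-09-28 is a Thursday, so it moves forward to 2034-10-03.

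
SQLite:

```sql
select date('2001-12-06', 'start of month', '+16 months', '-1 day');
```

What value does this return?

2003-03-31

`start of month` rewinds 2001-12-06 to 2001-12-01.
Adding +16 months to 2001-12-01 gives 2003-04-01.
Going back 1 day from 2003-04-01 reaches 2003-03-31 (last day of March, 31 days).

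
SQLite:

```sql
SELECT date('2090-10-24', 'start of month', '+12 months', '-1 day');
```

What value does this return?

`start of month` rewinds 2090-10-24 to 2090-10-01.
Adding +12 months to 2090-10-01 gives 2091-10-01.
Going back 1 day from 2091-10-01 reaches 2091-09-30 (last day of September, 30 days).

2091-09-30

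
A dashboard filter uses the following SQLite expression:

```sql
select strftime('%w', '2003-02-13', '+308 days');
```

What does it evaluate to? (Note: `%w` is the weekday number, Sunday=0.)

4

First apply '+308 days': 2003-02-13 → 2003-12-18.
2003-12-18 is a Thursday; with Sunday=0 that is 4.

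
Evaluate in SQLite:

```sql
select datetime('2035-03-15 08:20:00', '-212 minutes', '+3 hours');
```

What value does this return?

212 minutes = 3h 32m; -212 minutes from 2035-03-15 08:20:00 is 2035-03-15 04:48:00.
+3 hours from 2035-03-15 04:48:00 is 2035-03-15 07:48:00.

2035-03-15 07:48:00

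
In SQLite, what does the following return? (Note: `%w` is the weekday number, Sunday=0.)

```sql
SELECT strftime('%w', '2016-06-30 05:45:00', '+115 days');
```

0

First apply '+115 days': 2016-06-30 05:45:00 → 2016-10-23 05:45:00.
2016-10-23 is a Sunday; with Sunday=0 that is 0.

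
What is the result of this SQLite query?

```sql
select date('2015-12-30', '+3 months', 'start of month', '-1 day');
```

2016-02-29

Adding +3 months to 2015-12-30 gives 2016-03-30.
`start of month` rewinds 2016-03-30 to 2016-03-01.
Going back 1 day from 2016-03-01 reaches 2016-02-29 (last day of February, 29 days).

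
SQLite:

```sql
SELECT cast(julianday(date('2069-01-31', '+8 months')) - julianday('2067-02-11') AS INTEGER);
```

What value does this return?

963

Adding +8 months to 2069-01-31 targets 2069-09-31. September 2069 has only 30 days, so SQLite normalizes the 1-day overflow forward to 2069-10-01.
17 days remain in February 2067 after the 11th (28 − 11).
Full months from March 2067 through September 2069 contribute their day counts.
Then 1 day into October 2069.
Total: 17 + 31 + 30 + 31 + 30 + 31 + 31 + 30 + 31 + 30 + 31 + 31 + 29 + 31 + 30 + 31 + 30 + 31 + 31 + 30 + 31 + 30 + 31 + 31 + 28 + 31 + 30 + 31 + 30 + 31 + 31 + 30 + 1 = 963.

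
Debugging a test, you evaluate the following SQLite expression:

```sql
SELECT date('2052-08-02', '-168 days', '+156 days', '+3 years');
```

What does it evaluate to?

2055-07-21

Applying '-168 days' to 2052-08-02: counting 168 days back gives 2052-02-16.
Applying '+156 days' to 2052-02-16: counting 156 days forward gives 2052-07-21.
Adding +3 years to 2052-07-21 gives 2055-07-21.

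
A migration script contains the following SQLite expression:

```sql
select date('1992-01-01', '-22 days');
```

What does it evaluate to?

1991-12-10

Going back 1 day from 1992-01-01 reaches 1991-12-31 (last day of December, 31 days).
Going back 21 days within December lands on 1991-12-10.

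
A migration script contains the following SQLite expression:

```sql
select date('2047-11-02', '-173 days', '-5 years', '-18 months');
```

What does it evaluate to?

Applying '-173 days' to 2047-11-02: counting 173 days back gives 2047-05-13.
Adding -5 years to 2047-05-13 gives 2042-05-13.
Adding -18 months to 2042-05-13 gives 2040-11-13.

2040-11-13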